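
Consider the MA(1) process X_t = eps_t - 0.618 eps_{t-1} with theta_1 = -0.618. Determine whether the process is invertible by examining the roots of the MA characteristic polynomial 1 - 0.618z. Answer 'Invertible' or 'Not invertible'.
\text{Invertible}

The MA(q) characteristic polynomial is P(z) = 1 - 0.618z.
Invertibility requires all roots to lie outside the unit circle, i.e. |z| > 1 for every root.
This is linear in z: 1 + (-0.618) z = 0  =>  z = -1/(-0.618) = 1.618123,  |z| = 1.618123.
Moduli of all roots: 1.6181.
All moduli strictly greater than 1? Yes.
Verdict: Invertible.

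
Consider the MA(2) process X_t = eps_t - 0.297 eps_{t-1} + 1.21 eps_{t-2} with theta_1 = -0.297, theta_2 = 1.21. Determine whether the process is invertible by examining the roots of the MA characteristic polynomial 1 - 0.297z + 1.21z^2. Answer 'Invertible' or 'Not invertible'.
\text{Not invertible}

The MA(q) characteristic polynomial is P(z) = 1 - 0.297z + 1.21z^2.
Invertibility requires all roots to lie outside the unit circle, i.e. |z| > 1 for every root.
Set 1 + (-0.297) z + (1.21) z^2 = 0, i.e. a z^2 + b z + c = 0 with a = 1.21, b = -0.297, c = 1.
Discriminant D = b^2 - 4ac = (-0.297)^2 - 4*(1.21)*1 = 0.088209 - (4.84) = -4.751791.
D < 0, so the roots are the complex-conjugate pair z = (-b +/- i sqrt(-D)) / (2a) = 0.1227 +/- 0.9008i.
For a conjugate pair |z|^2 = z * conj(z) = (product of roots) = c/a = 1/(1.21) = 0.826446, so |z| = sqrt(0.826446) = 0.9091 for both roots.
Moduli of all roots: 0.9091, 0.9091.
All moduli strictly greater than 1? No.
Verdict: Not invertible.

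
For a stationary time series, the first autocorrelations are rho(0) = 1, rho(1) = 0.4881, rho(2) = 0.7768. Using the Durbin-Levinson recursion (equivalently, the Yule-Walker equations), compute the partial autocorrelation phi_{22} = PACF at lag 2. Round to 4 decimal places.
\phi_{22} = 0.7070

The PACF at lag k is phi_{kk}, the last component of the solution
to the Yule-Walker system G_k phi = r_k where
  (G_k)_{ij} = rho(|i - j|), (r_k)_i = rho(i), i,j = 1..k.
Equivalently, Durbin-Levinson gives phi_{kk} iteratively:
  phi_{11} = rho(1)
  phi_{kk} = [rho(k) - sum_{j=1..k-1} phi_{k-1,j} rho(k-j)]
            / [1 - sum_{j=1..k-1} phi_{k-1,j} rho(j)],
  phi_{k,j} = phi_{k-1,j} - phi_{kk} phi_{k-1,k-j},  j = 1..k-1.
Step k = 1:
  phi_11 = rho(1) = 0.4881.
Step k = 2:
  phi_22 = [rho(2) - phi_11 rho(1)] / [1 - phi_11 rho(1)] = [0.7768 - (0.4881)(0.4881)] / [1 - (0.4881)(0.4881)]
         = 0.53855839 / 0.76175839 = 0.707.
Therefore phi_{22} = 0.7070.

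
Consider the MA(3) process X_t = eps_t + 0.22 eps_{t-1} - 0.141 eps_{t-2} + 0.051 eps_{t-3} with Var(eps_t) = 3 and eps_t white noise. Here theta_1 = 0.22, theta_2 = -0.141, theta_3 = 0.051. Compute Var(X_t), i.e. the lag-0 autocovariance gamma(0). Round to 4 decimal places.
\gamma(0) = 3.2126

For an MA(q) process X_t = eps_t + sum_i theta_i eps_{t-i} with
Var(eps_t) = sigma^2, the variance is
  gamma(0) = sigma^2 * (1 + sum_i theta_i^2).
  sum_i theta_i^2 = (0.22)^2 + (-0.141)^2 + (0.051)^2 = 0.0484 + 0.019881 + 0.002601 = 0.070882.
  gamma(0) = 3 * (1 + 0.070882) = 3 * 1.070882 = 3.212646, which rounds to 3.2126.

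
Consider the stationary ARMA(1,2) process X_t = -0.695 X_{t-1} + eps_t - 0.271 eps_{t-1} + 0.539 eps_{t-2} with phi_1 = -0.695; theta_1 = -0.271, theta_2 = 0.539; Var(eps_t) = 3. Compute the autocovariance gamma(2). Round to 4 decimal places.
\gamma(2) = 10.1753

Multiply the model equation by X_{t-k} and take expectations. With theta_0 = psi_0 = 1 and psi_j the MA(infinity) weights, this gives
  gamma(k) - sum_i phi_i gamma(k-i) = c_k,
  c_k = sigma^2 * sum_{j=k..q} theta_j psi_{j-k}   (c_k = 0 for k > q),
using gamma(-m) = gamma(m).
psi-weights needed (psi_j = theta_j + sum_i phi_i psi_{j-i}):
  psi_1 = theta_1 + phi_1 = -0.271 + (-0.695) = -0.966
  psi_2 = theta_2 + phi_1 psi_1 = 0.539 + (-0.695)(-0.966) = 1.21037
Right-hand sides:
  c_0 = sigma^2 (1 + theta_1 psi_1 + theta_2 psi_2) = 3 * (1 + (-0.271)(-0.966) + (0.539)(1.21037)) = 3 * 1.914175 = 5.742526
  c_1 = sigma^2 (theta_1 + theta_2 psi_1) = 3 * (-0.271 + (0.539)(-0.966)) = -2.375022
  c_2 = sigma^2 theta_2 = 3 * (0.539) = 1.617
Equations for k = 0 and k = 1 (AR order 1):
  gamma(0) = phi_1 gamma(1) + c_0
  gamma(1) = phi_1 gamma(0) + c_1
Substituting the second into the first: gamma(0) (1 - phi_1^2) = c_0 + phi_1 c_1, so
  gamma(0) = (c_0 + phi_1 c_1) / (1 - phi_1^2) = (5.742526 + (-0.695)(-2.375022)) / (1 - (-0.695)^2) = 7.393167 / 0.516975 = 14.30082.
  gamma(1) = phi_1 gamma(0) + c_1 = (-0.695)(14.30082) + (-2.375022) = -12.314092.
For k = 2: gamma(2) = phi_1 gamma(1) + c_2
  = (-0.695)(-12.314092) + (1.617) = 10.175294.
Therefore gamma(2) = 10.1753 (to 4 decimal places).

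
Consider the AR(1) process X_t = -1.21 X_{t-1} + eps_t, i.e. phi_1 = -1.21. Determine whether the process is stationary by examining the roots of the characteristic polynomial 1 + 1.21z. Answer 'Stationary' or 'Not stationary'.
\text{Not stationary}

The AR(p) characteristic polynomial is P(z) = 1 + 1.21z.
Stationarity requires all roots to lie outside the unit circle, i.e. |z| > 1 for every root.
This is linear in z: 1 + (1.21) z = 0  =>  z = -1/(1.21) = -0.826446,  |z| = 0.826446.
Moduli of all roots: 0.8264.
All moduli strictly greater than 1? No.
Verdict: Not stationary.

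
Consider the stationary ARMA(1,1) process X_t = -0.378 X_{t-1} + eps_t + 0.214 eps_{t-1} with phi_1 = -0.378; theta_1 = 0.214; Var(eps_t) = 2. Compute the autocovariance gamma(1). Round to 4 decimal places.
\gamma(1) = -0.3517

Multiply the model equation by X_{t-k} and take expectations. With theta_0 = psi_0 = 1 and psi_j the MA(infinity) weights, this gives
  gamma(k) - sum_i phi_i gamma(k-i) = c_k,
  c_k = sigma^2 * sum_{j=k..q} theta_j psi_{j-k}   (c_k = 0 for k > q),
using gamma(-m) = gamma(m).
psi-weights needed (psi_j = theta_j + sum_i phi_i psi_{j-i}):
  psi_1 = theta_1 + phi_1 = 0.214 + (-0.378) = -0.164
Right-hand sides:
  c_0 = sigma^2 (1 + theta_1 psi_1) = 2 * (1 + (0.214)(-0.164)) = 2 * 0.964904 = 1.929808
  c_1 = sigma^2 theta_1 = 2 * (0.214) = 0.428
  c_2 = 0
Equations for k = 0 and k = 1 (AR order 1):
  gamma(0) = phi_1 gamma(1) + c_0
  gamma(1) = phi_1 gamma(0) + c_1
Substituting the second into the first: gamma(0) (1 - phi_1^2) = c_0 + phi_1 c_1, so
  gamma(0) = (c_0 + phi_1 c_1) / (1 - phi_1^2) = (1.929808 + (-0.378)(0.428)) / (1 - (-0.378)^2) = 1.768024 / 0.857116 = 2.062759.
  gamma(1) = phi_1 gamma(0) + c_1 = (-0.378)(2.062759) + (0.428) = -0.351723.
Therefore gamma(1) = -0.3517 (to 4 decimal places).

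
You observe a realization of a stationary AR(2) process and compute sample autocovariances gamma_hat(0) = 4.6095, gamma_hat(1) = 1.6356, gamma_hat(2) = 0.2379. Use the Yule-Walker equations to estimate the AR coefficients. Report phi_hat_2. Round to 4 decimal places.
\hat\phi_{2} = -0.0850

The Yule-Walker equations for an AR(p) process read, in matrix form,
  Gamma_p phi = r_p,   with   (Gamma_p)_{ij} = gamma(|i - j|),
                       (r_p)_i = gamma(i),   i,j = 1..p.
Substitute the sample gammas (Toeplitz matrix and right-hand side of size 2):
  Gamma_p = [[4.6095, 1.6356], [1.6356, 4.6095]]
  r_p     = [1.6356, 0.2379]
Written out:
  4.6095 phi_1 + 1.6356 phi_2 = 1.6356
  1.6356 phi_1 + 4.6095 phi_2 = 0.2379
Solve by Cramer's rule:
  det = gamma(0)^2 - gamma(1)^2 = (4.6095)^2 - (1.6356)^2 = 21.24749025 - 2.67518736 = 18.57230289
  phi_hat_1 = [gamma(1) gamma(0) - gamma(1) gamma(2)] / det = [(1.6356)(4.6095) - (1.6356)(0.2379)] / 18.57230289 = 7.15018896 / 18.57230289 = 0.385
  phi_hat_2 = [gamma(0) gamma(2) - gamma(1)^2] / det = [(4.6095)(0.2379) - (1.6356)^2] / 18.57230289 = -1.57858731 / 18.57230289 = -0.085
So phi_hat = [0.3850, -0.0850].
Therefore phi_hat_2 = -0.0850.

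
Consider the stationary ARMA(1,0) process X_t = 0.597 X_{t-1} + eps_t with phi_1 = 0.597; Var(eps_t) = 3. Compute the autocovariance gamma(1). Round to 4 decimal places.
\gamma(1) = 2.7828

Multiply the model equation by X_{t-k} and take expectations. With theta_0 = psi_0 = 1 and psi_j the MA(infinity) weights, this gives
  gamma(k) - sum_i phi_i gamma(k-i) = c_k,
  c_k = sigma^2 * sum_{j=k..q} theta_j psi_{j-k}   (c_k = 0 for k > q),
using gamma(-m) = gamma(m).
Pure AR (q = 0): c_0 = sigma^2 = 3, c_k = 0 for k >= 1.
Equations for k = 0 and k = 1 (AR order 1):
  gamma(0) = phi_1 gamma(1) + c_0
  gamma(1) = phi_1 gamma(0) + c_1
Substituting the second into the first: gamma(0) (1 - phi_1^2) = c_0 + phi_1 c_1, so
  gamma(0) = c_0 / (1 - phi_1^2) = 3 / (1 - (0.597)^2) = 3 / 0.643591 = 4.661345.
  gamma(1) = phi_1 gamma(0) = (0.597)(4.661345) = 2.782823.
Therefore gamma(1) = 2.7828 (to 4 decimal places).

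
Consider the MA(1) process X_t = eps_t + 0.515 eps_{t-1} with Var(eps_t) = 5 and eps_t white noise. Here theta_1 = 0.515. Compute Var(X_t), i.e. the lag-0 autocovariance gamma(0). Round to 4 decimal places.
\gamma(0) = 6.3261

For an MA(q) process X_t = eps_t + sum_i theta_i eps_{t-i} with
Var(eps_t) = sigma^2, the variance is
  gamma(0) = sigma^2 * (1 + sum_i theta_i^2).
  sum_i theta_i^2 = (0.515)^2 = 0.265225.
  gamma(0) = 5 * (1 + 0.265225) = 5 * 1.265225 = 6.326125, which rounds to 6.3261.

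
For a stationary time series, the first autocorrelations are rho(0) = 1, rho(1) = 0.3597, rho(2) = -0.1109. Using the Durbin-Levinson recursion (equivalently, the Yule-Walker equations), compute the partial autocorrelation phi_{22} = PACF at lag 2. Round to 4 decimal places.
\phi_{22} = -0.2760

The PACF at lag k is phi_{kk}, the last component of the solution
to the Yule-Walker system G_k phi = r_k where
  (G_k)_{ij} = rho(|i - j|), (r_k)_i = rho(i), i,j = 1..k.
Equivalently, Durbin-Levinson gives phi_{kk} iteratively:
  phi_{11} = rho(1)
  phi_{kk} = [rho(k) - sum_{j=1..k-1} phi_{k-1,j} rho(k-j)]
            / [1 - sum_{j=1..k-1} phi_{k-1,j} rho(j)],
  phi_{k,j} = phi_{k-1,j} - phi_{kk} phi_{k-1,k-j},  j = 1..k-1.
Step k = 1:
  phi_11 = rho(1) = 0.3597.
Step k = 2:
  phi_22 = [rho(2) - phi_11 rho(1)] / [1 - phi_11 rho(1)] = [-0.1109 - (0.3597)(0.3597)] / [1 - (0.3597)(0.3597)]
         = -0.24028409 / 0.87061591 = -0.276.
Therefore phi_{22} = -0.2760.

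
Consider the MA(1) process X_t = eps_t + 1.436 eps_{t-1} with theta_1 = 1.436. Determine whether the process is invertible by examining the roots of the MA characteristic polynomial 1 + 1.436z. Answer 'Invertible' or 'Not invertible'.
\text{Not invertible}

The MA(q) characteristic polynomial is P(z) = 1 + 1.436z.
Invertibility requires all roots to lie outside the unit circle, i.e. |z| > 1 for every root.
This is linear in z: 1 + (1.436) z = 0  =>  z = -1/(1.436) = -0.696379,  |z| = 0.696379.
Moduli of all roots: 0.6964.
All moduli strictly greater than 1? No.
Verdict: Not invertible.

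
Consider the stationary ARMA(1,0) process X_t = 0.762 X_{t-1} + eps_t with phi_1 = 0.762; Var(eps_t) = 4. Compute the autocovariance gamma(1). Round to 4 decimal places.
\gamma(1) = 7.2683

Multiply the model equation by X_{t-k} and take expectations. With theta_0 = psi_0 = 1 and psi_j the MA(infinity) weights, this gives
  gamma(k) - sum_i phi_i gamma(k-i) = c_k,
  c_k = sigma^2 * sum_{j=k..q} theta_j psi_{j-k}   (c_k = 0 for k > q),
using gamma(-m) = gamma(m).
Pure AR (q = 0): c_0 = sigma^2 = 4, c_k = 0 for k >= 1.
Equations for k = 0 and k = 1 (AR order 1):
  gamma(0) = phi_1 gamma(1) + c_0
  gamma(1) = phi_1 gamma(0) + c_1
Substituting the second into the first: gamma(0) (1 - phi_1^2) = c_0 + phi_1 c_1, so
  gamma(0) = c_0 / (1 - phi_1^2) = 4 / (1 - (0.762)^2) = 4 / 0.419356 = 9.538435.
  gamma(1) = phi_1 gamma(0) = (0.762)(9.538435) = 7.268288.
Therefore gamma(1) = 7.2683 (to 4 decimal places).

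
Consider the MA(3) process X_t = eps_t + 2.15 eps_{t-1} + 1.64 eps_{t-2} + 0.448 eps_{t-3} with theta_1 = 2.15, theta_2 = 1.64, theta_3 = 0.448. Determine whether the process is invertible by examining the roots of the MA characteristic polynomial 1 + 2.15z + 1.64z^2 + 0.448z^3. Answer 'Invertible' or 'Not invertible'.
\text{Invertible}

The MA(q) characteristic polynomial is P(z) = 1 + 2.15z + 1.64z^2 + 0.448z^3.
Invertibility requires all roots to lie outside the unit circle, i.e. |z| > 1 for every root.
Degree 3: look for a simple real root z0 first, then factor out (1 - z/z0) and solve the remaining quadratic.
Testing z0 = -1.25: P(-1.25) = 1 + (2.15)(-1.25) + (1.64)(-1.25)^2 + (0.448)(-1.25)^3
  = 1 + (-2.6875) + (2.5625) + (-0.875) = 0.  So z_0 = -1.25 is a root, |z_0| = 1.25.
Divide out the factor (1 + 0.8 z) = (1 - z/z0) (since 1/z0 = -0.8):
  P(z) = (1 + 0.8 z)(1 + (1.35) z + (0.56) z^2)
  [check: z-coef 1.35 - (-0.8) = 2.15; z^2-coef 0.56 - (-0.8)(1.35) = 1.64; z^3-coef -(-0.8)(0.56) = 0.448.]
Remaining roots from the quadratic factor 1 + (1.35) z + (0.56) z^2:
  Set 1 + (1.35) z + (0.56) z^2 = 0, i.e. a z^2 + b z + c = 0 with a = 0.56, b = 1.35, c = 1.
  Discriminant D = b^2 - 4ac = (1.35)^2 - 4*(0.56)*1 = 1.8225 - (2.24) = -0.4175.
  D < 0, so the roots are the complex-conjugate pair z = (-b +/- i sqrt(-D)) / (2a) = -1.2054 +/- 0.5769i.
  For a conjugate pair |z|^2 = z * conj(z) = (product of roots) = c/a = 1/(0.56) = 1.785714, so |z| = sqrt(1.785714) = 1.3363 for both roots.
Moduli of all roots: 1.2500, 1.3363, 1.3363.
All moduli strictly greater than 1? Yes.
Verdict: Invertible.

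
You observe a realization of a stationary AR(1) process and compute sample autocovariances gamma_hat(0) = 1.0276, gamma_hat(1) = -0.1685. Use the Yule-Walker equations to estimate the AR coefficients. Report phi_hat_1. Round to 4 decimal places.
\hat\phi_{1} = -0.1640

The Yule-Walker equations for an AR(p) process read, in matrix form,
  Gamma_p phi = r_p,   with   (Gamma_p)_{ij} = gamma(|i - j|),
                       (r_p)_i = gamma(i),   i,j = 1..p.
Substitute the sample gammas (Toeplitz matrix and right-hand side of size 1):
  Gamma_p = [[1.0276]]
  r_p     = [-0.1685]
With p = 1 this is the single equation gamma(0) phi_1 = gamma(1):
  phi_hat_1 = gamma(1) / gamma(0) = -0.1685 / 1.0276 = -0.1640.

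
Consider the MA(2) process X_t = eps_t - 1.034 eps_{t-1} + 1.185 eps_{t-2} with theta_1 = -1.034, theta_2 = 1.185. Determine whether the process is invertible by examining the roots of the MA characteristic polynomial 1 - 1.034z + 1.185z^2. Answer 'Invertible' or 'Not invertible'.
\text{Not invertible}

The MA(q) characteristic polynomial is P(z) = 1 - 1.034z + 1.185z^2.
Invertibility requires all roots to lie outside the unit circle, i.e. |z| > 1 for every root.
Set 1 + (-1.034) z + (1.185) z^2 = 0, i.e. a z^2 + b z + c = 0 with a = 1.185, b = -1.034, c = 1.
Discriminant D = b^2 - 4ac = (-1.034)^2 - 4*(1.185)*1 = 1.069156 - (4.74) = -3.670844.
D < 0, so the roots are the complex-conjugate pair z = (-b +/- i sqrt(-D)) / (2a) = 0.4363 +/- 0.8084i.
For a conjugate pair |z|^2 = z * conj(z) = (product of roots) = c/a = 1/(1.185) = 0.843882, so |z| = sqrt(0.843882) = 0.9186 for both roots.
Moduli of all roots: 0.9186, 0.9186.
All moduli strictly greater than 1? No.
Verdict: Not invertible.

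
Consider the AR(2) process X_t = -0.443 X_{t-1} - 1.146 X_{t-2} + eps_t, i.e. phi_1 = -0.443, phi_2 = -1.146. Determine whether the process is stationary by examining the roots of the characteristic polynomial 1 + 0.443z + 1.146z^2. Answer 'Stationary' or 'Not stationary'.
\text{Not stationary}

The AR(p) characteristic polynomial is P(z) = 1 + 0.443z + 1.146z^2.
Stationarity requires all roots to lie outside the unit circle, i.e. |z| > 1 for every root.
Set 1 + (0.443) z + (1.146) z^2 = 0, i.e. a z^2 + b z + c = 0 with a = 1.146, b = 0.443, c = 1.
Discriminant D = b^2 - 4ac = (0.443)^2 - 4*(1.146)*1 = 0.196249 - (4.584) = -4.387751.
D < 0, so the roots are the complex-conjugate pair z = (-b +/- i sqrt(-D)) / (2a) = -0.1933 +/- 0.9139i.
For a conjugate pair |z|^2 = z * conj(z) = (product of roots) = c/a = 1/(1.146) = 0.8726, so |z| = sqrt(0.8726) = 0.9341 for both roots.
Moduli of all roots: 0.9341, 0.9341.
All moduli strictly greater than 1? No.
Verdict: Not stationary.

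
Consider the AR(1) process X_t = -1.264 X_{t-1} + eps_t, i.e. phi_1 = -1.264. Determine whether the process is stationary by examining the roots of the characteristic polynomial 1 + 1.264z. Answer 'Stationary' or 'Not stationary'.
\text{Not stationary}

The AR(p) characteristic polynomial is P(z) = 1 + 1.264z.
Stationarity requires all roots to lie outside the unit circle, i.e. |z| > 1 for every root.
This is linear in z: 1 + (1.264) z = 0  =>  z = -1/(1.264) = -0.791139,  |z| = 0.791139.
Moduli of all roots: 0.7911.
All moduli strictly greater than 1? No.
Verdict: Not stationary.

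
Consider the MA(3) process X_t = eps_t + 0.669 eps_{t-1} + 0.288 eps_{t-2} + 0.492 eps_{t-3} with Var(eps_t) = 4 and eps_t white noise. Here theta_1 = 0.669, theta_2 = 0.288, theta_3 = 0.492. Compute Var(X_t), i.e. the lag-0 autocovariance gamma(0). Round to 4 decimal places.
\gamma(0) = 7.0903

For an MA(q) process X_t = eps_t + sum_i theta_i eps_{t-i} with
Var(eps_t) = sigma^2, the variance is
  gamma(0) = sigma^2 * (1 + sum_i theta_i^2).
  sum_i theta_i^2 = (0.669)^2 + (0.288)^2 + (0.492)^2 = 0.447561 + 0.082944 + 0.242064 = 0.772569.
  gamma(0) = 4 * (1 + 0.772569) = 4 * 1.772569 = 7.090276, which rounds to 7.0903.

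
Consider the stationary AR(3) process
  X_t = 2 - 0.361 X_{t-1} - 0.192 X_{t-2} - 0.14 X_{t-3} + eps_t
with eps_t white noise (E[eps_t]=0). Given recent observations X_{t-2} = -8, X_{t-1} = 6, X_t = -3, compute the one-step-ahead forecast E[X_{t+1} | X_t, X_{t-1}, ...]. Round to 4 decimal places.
E[X_{t+1} \mid \mathcal F_t] = 3.0510

For an AR(p) model X_t = c + sum_i phi_i X_{t-i} + eps_t, the
one-step-ahead conditional mean is
  E[X_{t+1} | X_t, ...] = c + sum_i phi_i X_{t+1-i}.
Substitute known values:
  E[X_{t+1} | ...] = 2 + (-0.361) * (-3) + (-0.192) * (6) + (-0.14) * (-8)
                   = 3.0510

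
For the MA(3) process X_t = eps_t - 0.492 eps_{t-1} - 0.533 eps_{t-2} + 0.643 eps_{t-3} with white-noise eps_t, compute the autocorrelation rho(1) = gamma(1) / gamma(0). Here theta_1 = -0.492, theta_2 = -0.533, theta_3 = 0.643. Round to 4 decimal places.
\rho(1) = -0.2952

For an MA(q) process with theta_0 = 1, the autocovariance is
  gamma(k) = sigma^2 * sum_{i=0..q-k} theta_i * theta_{i+k},
and rho(k) = gamma(k) / gamma(0). Sigma^2 cancels.
  numerator   = (1)*(-0.492) + (-0.492)*(-0.533) + (-0.533)*(0.643) = -0.572483.
  denominator = (1)^2 + (-0.492)^2 + (-0.533)^2 + (0.643)^2 = 1.939602.
  rho(1) = -0.572483 / 1.939602 = -0.2952.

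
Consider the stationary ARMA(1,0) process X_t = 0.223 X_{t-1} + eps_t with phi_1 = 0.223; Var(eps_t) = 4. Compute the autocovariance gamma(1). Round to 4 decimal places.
\gamma(1) = 0.9387

Multiply the model equation by X_{t-k} and take expectations. With theta_0 = psi_0 = 1 and psi_j the MA(infinity) weights, this gives
  gamma(k) - sum_i phi_i gamma(k-i) = c_k,
  c_k = sigma^2 * sum_{j=k..q} theta_j psi_{j-k}   (c_k = 0 for k > q),
using gamma(-m) = gamma(m).
Pure AR (q = 0): c_0 = sigma^2 = 4, c_k = 0 for k >= 1.
Equations for k = 0 and k = 1 (AR order 1):
  gamma(0) = phi_1 gamma(1) + c_0
  gamma(1) = phi_1 gamma(0) + c_1
Substituting the second into the first: gamma(0) (1 - phi_1^2) = c_0 + phi_1 c_1, so
  gamma(0) = c_0 / (1 - phi_1^2) = 4 / (1 - (0.223)^2) = 4 / 0.950271 = 4.209326.
  gamma(1) = phi_1 gamma(0) = (0.223)(4.209326) = 0.93868.
Therefore gamma(1) = 0.9387 (to 4 decimal places).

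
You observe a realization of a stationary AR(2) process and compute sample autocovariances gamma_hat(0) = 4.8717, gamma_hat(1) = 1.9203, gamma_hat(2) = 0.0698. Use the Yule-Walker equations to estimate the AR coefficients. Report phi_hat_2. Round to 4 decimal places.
\hat\phi_{2} = -0.1670

The Yule-Walker equations for an AR(p) process read, in matrix form,
  Gamma_p phi = r_p,   with   (Gamma_p)_{ij} = gamma(|i - j|),
                       (r_p)_i = gamma(i),   i,j = 1..p.
Substitute the sample gammas (Toeplitz matrix and right-hand side of size 2):
  Gamma_p = [[4.8717, 1.9203], [1.9203, 4.8717]]
  r_p     = [1.9203, 0.0698]
Written out:
  4.8717 phi_1 + 1.9203 phi_2 = 1.9203
  1.9203 phi_1 + 4.8717 phi_2 = 0.0698
Solve by Cramer's rule:
  det = gamma(0)^2 - gamma(1)^2 = (4.8717)^2 - (1.9203)^2 = 23.73346089 - 3.68755209 = 20.0459088
  phi_hat_1 = [gamma(1) gamma(0) - gamma(1) gamma(2)] / det = [(1.9203)(4.8717) - (1.9203)(0.0698)] / 20.0459088 = 9.22108857 / 20.0459088 = 0.46
  phi_hat_2 = [gamma(0) gamma(2) - gamma(1)^2] / det = [(4.8717)(0.0698) - (1.9203)^2] / 20.0459088 = -3.34750743 / 20.0459088 = -0.167
So phi_hat = [0.4600, -0.1670].
Therefore phi_hat_2 = -0.1670.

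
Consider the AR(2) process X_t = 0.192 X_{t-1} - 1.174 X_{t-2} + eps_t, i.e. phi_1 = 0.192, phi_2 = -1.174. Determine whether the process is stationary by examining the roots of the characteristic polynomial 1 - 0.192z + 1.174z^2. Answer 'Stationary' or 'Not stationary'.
\text{Not stationary}

The AR(p) characteristic polynomial is P(z) = 1 - 0.192z + 1.174z^2.
Stationarity requires all roots to lie outside the unit circle, i.e. |z| > 1 for every root.
Set 1 + (-0.192) z + (1.174) z^2 = 0, i.e. a z^2 + b z + c = 0 with a = 1.174, b = -0.192, c = 1.
Discriminant D = b^2 - 4ac = (-0.192)^2 - 4*(1.174)*1 = 0.036864 - (4.696) = -4.659136.
D < 0, so the roots are the complex-conjugate pair z = (-b +/- i sqrt(-D)) / (2a) = 0.0818 +/- 0.9193i.
For a conjugate pair |z|^2 = z * conj(z) = (product of roots) = c/a = 1/(1.174) = 0.851789, so |z| = sqrt(0.851789) = 0.9229 for both roots.
Moduli of all roots: 0.9229, 0.9229.
All moduli strictly greater than 1? No.
Verdict: Not stationary.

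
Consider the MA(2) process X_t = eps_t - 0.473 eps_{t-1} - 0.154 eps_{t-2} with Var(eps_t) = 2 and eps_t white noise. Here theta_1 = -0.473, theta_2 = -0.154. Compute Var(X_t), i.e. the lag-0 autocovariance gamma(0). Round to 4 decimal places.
\gamma(0) = 2.4949

For an MA(q) process X_t = eps_t + sum_i theta_i eps_{t-i} with
Var(eps_t) = sigma^2, the variance is
  gamma(0) = sigma^2 * (1 + sum_i theta_i^2).
  sum_i theta_i^2 = (-0.473)^2 + (-0.154)^2 = 0.223729 + 0.023716 = 0.247445.
  gamma(0) = 2 * (1 + 0.247445) = 2 * 1.247445 = 2.49489, which rounds to 2.4949.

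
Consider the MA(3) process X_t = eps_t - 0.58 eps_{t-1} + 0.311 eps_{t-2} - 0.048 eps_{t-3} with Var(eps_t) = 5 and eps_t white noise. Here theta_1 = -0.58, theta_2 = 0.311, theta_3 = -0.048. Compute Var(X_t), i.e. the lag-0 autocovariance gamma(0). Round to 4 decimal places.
\gamma(0) = 7.1771

For an MA(q) process X_t = eps_t + sum_i theta_i eps_{t-i} with
Var(eps_t) = sigma^2, the variance is
  gamma(0) = sigma^2 * (1 + sum_i theta_i^2).
  sum_i theta_i^2 = (-0.58)^2 + (0.311)^2 + (-0.048)^2 = 0.3364 + 0.096721 + 0.002304 = 0.435425.
  gamma(0) = 5 * (1 + 0.435425) = 5 * 1.435425 = 7.177125, which rounds to 7.1771.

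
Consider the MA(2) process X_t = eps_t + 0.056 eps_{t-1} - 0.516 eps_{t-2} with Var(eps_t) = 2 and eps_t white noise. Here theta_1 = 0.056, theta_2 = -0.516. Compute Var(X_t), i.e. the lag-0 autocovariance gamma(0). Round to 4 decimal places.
\gamma(0) = 2.5388

For an MA(q) process X_t = eps_t + sum_i theta_i eps_{t-i} with
Var(eps_t) = sigma^2, the variance is
  gamma(0) = sigma^2 * (1 + sum_i theta_i^2).
  sum_i theta_i^2 = (0.056)^2 + (-0.516)^2 = 0.003136 + 0.266256 = 0.269392.
  gamma(0) = 2 * (1 + 0.269392) = 2 * 1.269392 = 2.538784, which rounds to 2.5388.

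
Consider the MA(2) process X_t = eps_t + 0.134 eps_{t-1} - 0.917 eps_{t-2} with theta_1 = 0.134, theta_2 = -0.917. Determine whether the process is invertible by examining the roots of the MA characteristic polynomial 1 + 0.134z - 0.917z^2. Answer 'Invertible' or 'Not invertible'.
\text{Not invertible}

The MA(q) characteristic polynomial is P(z) = 1 + 0.134z - 0.917z^2.
Invertibility requires all roots to lie outside the unit circle, i.e. |z| > 1 for every root.
Set 1 + (0.134) z + (-0.917) z^2 = 0, i.e. a z^2 + b z + c = 0 with a = -0.917, b = 0.134, c = 1.
Discriminant D = b^2 - 4ac = (0.134)^2 - 4*(-0.917)*1 = 0.017956 - (-3.668) = 3.685956.
D >= 0, so the roots are real: z = (-b +/- sqrt(D)) / (2a) = (-0.134 +/- 1.919884) / (-1.834).
  z_1 = (-0.134 + 1.919884) / (-1.834) = -0.9738,   |z_1| = 0.9738.
  z_2 = (-0.134 - 1.919884) / (-1.834) = 1.1199,   |z_2| = 1.1199.
Moduli of all roots: 0.9738, 1.1199.
All moduli strictly greater than 1? No.
Verdict: Not invertible.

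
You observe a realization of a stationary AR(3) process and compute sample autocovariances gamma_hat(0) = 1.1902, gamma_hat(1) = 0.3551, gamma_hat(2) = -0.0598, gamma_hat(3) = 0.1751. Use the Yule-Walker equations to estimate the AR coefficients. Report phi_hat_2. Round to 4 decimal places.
\hat\phi_{2} = -0.2341

The Yule-Walker equations for an AR(p) process read, in matrix form,
  Gamma_p phi = r_p,   with   (Gamma_p)_{ij} = gamma(|i - j|),
                       (r_p)_i = gamma(i),   i,j = 1..p.
Substitute the sample gammas (Toeplitz matrix and right-hand side of size 3):
  Gamma_p = [[1.1902, 0.3551, -0.0598], [0.3551, 1.1902, 0.3551], [-0.0598, 0.3551, 1.1902]]
  r_p     = [0.3551, -0.0598, 0.1751]
Written out (R1..R3):
  (R1) 1.1902 phi_1 + 0.3551 phi_2 - 0.0598 phi_3 = 0.3551
  (R2) 0.3551 phi_1 + 1.1902 phi_2 + 0.3551 phi_3 = -0.0598
  (R3) -0.0598 phi_1 + 0.3551 phi_2 + 1.1902 phi_3 = 0.1751
Gaussian elimination:
  R2 <- R2 - (0.3551/1.1902) R1 = R2 - (0.298353) R1:  1.084255 phi_2 + 0.372942 phi_3 = -0.165745
  R3 <- R3 - (-0.0598/1.1902) R1 = R3 - (-0.050244) R1:  0.372942 phi_2 + 1.187195 phi_3 = 0.192942
  R3 <- R3 - (0.372942/1.084255) R2 = R3 - (0.343961) R2:  1.058918 phi_3 = 0.249951
Back-substitution:
  phi_hat_3 = 0.249951 / 1.058918 = 0.236044
  phi_hat_2 = (-0.165745 - (0.372942)(0.236044)) / 1.084255 = -0.234056
  phi_hat_1 = (0.3551 - (0.3551)(-0.234056) - (-0.0598)(0.236044)) / 1.1902 = 0.380044
So phi_hat = [0.3800, -0.2341, 0.2360].
Therefore phi_hat_2 = -0.2341.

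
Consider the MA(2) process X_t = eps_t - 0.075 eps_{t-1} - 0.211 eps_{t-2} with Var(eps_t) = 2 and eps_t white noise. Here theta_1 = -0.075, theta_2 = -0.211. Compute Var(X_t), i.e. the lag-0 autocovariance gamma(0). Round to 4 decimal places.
\gamma(0) = 2.1003

For an MA(q) process X_t = eps_t + sum_i theta_i eps_{t-i} with
Var(eps_t) = sigma^2, the variance is
  gamma(0) = sigma^2 * (1 + sum_i theta_i^2).
  sum_i theta_i^2 = (-0.075)^2 + (-0.211)^2 = 0.005625 + 0.044521 = 0.050146.
  gamma(0) = 2 * (1 + 0.050146) = 2 * 1.050146 = 2.100292, which rounds to 2.1003.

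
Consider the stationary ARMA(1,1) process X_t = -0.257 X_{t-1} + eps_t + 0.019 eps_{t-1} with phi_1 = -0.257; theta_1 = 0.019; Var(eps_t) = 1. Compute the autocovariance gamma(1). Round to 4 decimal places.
\gamma(1) = -0.2536

Multiply the model equation by X_{t-k} and take expectations. With theta_0 = psi_0 = 1 and psi_j the MA(infinity) weights, this gives
  gamma(k) - sum_i phi_i gamma(k-i) = c_k,
  c_k = sigma^2 * sum_{j=k..q} theta_j psi_{j-k}   (c_k = 0 for k > q),
using gamma(-m) = gamma(m).
psi-weights needed (psi_j = theta_j + sum_i phi_i psi_{j-i}):
  psi_1 = theta_1 + phi_1 = 0.019 + (-0.257) = -0.238
Right-hand sides:
  c_0 = sigma^2 (1 + theta_1 psi_1) = 1 * (1 + (0.019)(-0.238)) = 1 * 0.995478 = 0.995478
  c_1 = sigma^2 theta_1 = 1 * (0.019) = 0.019
  c_2 = 0
Equations for k = 0 and k = 1 (AR order 1):
  gamma(0) = phi_1 gamma(1) + c_0
  gamma(1) = phi_1 gamma(0) + c_1
Substituting the second into the first: gamma(0) (1 - phi_1^2) = c_0 + phi_1 c_1, so
  gamma(0) = (c_0 + phi_1 c_1) / (1 - phi_1^2) = (0.995478 + (-0.257)(0.019)) / (1 - (-0.257)^2) = 0.990595 / 0.933951 = 1.06065.
  gamma(1) = phi_1 gamma(0) + c_1 = (-0.257)(1.06065) + (0.019) = -0.253587.
Therefore gamma(1) = -0.2536 (to 4 decimal places).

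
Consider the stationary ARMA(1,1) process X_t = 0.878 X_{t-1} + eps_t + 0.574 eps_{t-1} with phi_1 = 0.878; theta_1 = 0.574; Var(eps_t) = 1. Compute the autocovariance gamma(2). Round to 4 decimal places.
\gamma(2) = 8.3685

Multiply the model equation by X_{t-k} and take expectations. With theta_0 = psi_0 = 1 and psi_j the MA(infinity) weights, this gives
  gamma(k) - sum_i phi_i gamma(k-i) = c_k,
  c_k = sigma^2 * sum_{j=k..q} theta_j psi_{j-k}   (c_k = 0 for k > q),
using gamma(-m) = gamma(m).
psi-weights needed (psi_j = theta_j + sum_i phi_i psi_{j-i}):
  psi_1 = theta_1 + phi_1 = 0.574 + (0.878) = 1.452
Right-hand sides:
  c_0 = sigma^2 (1 + theta_1 psi_1) = 1 * (1 + (0.574)(1.452)) = 1 * 1.833448 = 1.833448
  c_1 = sigma^2 theta_1 = 1 * (0.574) = 0.574
  c_2 = 0
Equations for k = 0 and k = 1 (AR order 1):
  gamma(0) = phi_1 gamma(1) + c_0
  gamma(1) = phi_1 gamma(0) + c_1
Substituting the second into the first: gamma(0) (1 - phi_1^2) = c_0 + phi_1 c_1, so
  gamma(0) = (c_0 + phi_1 c_1) / (1 - phi_1^2) = (1.833448 + (0.878)(0.574)) / (1 - (0.878)^2) = 2.33742 / 0.229116 = 10.201906.
  gamma(1) = phi_1 gamma(0) + c_1 = (0.878)(10.201906) + (0.574) = 9.531274.
For k = 2 (> q): gamma(2) = phi_1 gamma(1) = (0.878)(9.531274) = 8.368458.
Therefore gamma(2) = 8.3685 (to 4 decimal places).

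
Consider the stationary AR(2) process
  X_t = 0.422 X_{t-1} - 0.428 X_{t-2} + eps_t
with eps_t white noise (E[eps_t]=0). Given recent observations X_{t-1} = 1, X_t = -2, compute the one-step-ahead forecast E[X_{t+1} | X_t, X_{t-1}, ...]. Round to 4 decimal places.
E[X_{t+1} \mid \mathcal F_t] = -1.2720

For an AR(p) model X_t = c + sum_i phi_i X_{t-i} + eps_t, the
one-step-ahead conditional mean is
  E[X_{t+1} | X_t, ...] = c + sum_i phi_i X_{t+1-i}.
Substitute known values:
  E[X_{t+1} | ...] = (0.422) * (-2) + (-0.428) * (1)
                   = -1.2720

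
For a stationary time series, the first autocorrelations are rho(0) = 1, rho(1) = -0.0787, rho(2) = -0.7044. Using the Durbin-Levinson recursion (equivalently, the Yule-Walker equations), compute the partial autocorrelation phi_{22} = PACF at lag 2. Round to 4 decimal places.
\phi_{22} = -0.7150

The PACF at lag k is phi_{kk}, the last component of the solution
to the Yule-Walker system G_k phi = r_k where
  (G_k)_{ij} = rho(|i - j|), (r_k)_i = rho(i), i,j = 1..k.
Equivalently, Durbin-Levinson gives phi_{kk} iteratively:
  phi_{11} = rho(1)
  phi_{kk} = [rho(k) - sum_{j=1..k-1} phi_{k-1,j} rho(k-j)]
            / [1 - sum_{j=1..k-1} phi_{k-1,j} rho(j)],
  phi_{k,j} = phi_{k-1,j} - phi_{kk} phi_{k-1,k-j},  j = 1..k-1.
Step k = 1:
  phi_11 = rho(1) = -0.0787.
Step k = 2:
  phi_22 = [rho(2) - phi_11 rho(1)] / [1 - phi_11 rho(1)] = [-0.7044 - (-0.0787)(-0.0787)] / [1 - (-0.0787)(-0.0787)]
         = -0.71059369 / 0.99380631 = -0.715.
Therefore phi_{22} = -0.7150.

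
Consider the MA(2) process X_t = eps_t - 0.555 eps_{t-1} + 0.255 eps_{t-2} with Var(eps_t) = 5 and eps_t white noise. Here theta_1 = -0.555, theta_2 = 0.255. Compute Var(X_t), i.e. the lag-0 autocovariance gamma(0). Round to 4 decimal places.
\gamma(0) = 6.8653

For an MA(q) process X_t = eps_t + sum_i theta_i eps_{t-i} with
Var(eps_t) = sigma^2, the variance is
  gamma(0) = sigma^2 * (1 + sum_i theta_i^2).
  sum_i theta_i^2 = (-0.555)^2 + (0.255)^2 = 0.308025 + 0.065025 = 0.37305.
  gamma(0) = 5 * (1 + 0.37305) = 5 * 1.37305 = 6.86525, which rounds to 6.8653.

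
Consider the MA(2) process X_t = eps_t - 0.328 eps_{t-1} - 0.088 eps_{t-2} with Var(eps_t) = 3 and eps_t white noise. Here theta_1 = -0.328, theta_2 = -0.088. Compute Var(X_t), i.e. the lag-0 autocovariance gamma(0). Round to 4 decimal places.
\gamma(0) = 3.3460

For an MA(q) process X_t = eps_t + sum_i theta_i eps_{t-i} with
Var(eps_t) = sigma^2, the variance is
  gamma(0) = sigma^2 * (1 + sum_i theta_i^2).
  sum_i theta_i^2 = (-0.328)^2 + (-0.088)^2 = 0.107584 + 0.007744 = 0.115328.
  gamma(0) = 3 * (1 + 0.115328) = 3 * 1.115328 = 3.345984, which rounds to 3.3460.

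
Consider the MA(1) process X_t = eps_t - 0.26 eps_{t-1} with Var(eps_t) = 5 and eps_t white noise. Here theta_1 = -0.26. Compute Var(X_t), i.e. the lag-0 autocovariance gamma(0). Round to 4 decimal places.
\gamma(0) = 5.3380

For an MA(q) process X_t = eps_t + sum_i theta_i eps_{t-i} with
Var(eps_t) = sigma^2, the variance is
  gamma(0) = sigma^2 * (1 + sum_i theta_i^2).
  sum_i theta_i^2 = (-0.26)^2 = 0.0676.
  gamma(0) = 5 * (1 + 0.0676) = 5 * 1.0676 = 5.338, which rounds to 5.3380.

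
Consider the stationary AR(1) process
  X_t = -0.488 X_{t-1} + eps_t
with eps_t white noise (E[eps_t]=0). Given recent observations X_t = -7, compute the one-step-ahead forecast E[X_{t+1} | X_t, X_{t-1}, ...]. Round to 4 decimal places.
E[X_{t+1} \mid \mathcal F_t] = 3.4160

For an AR(p) model X_t = c + sum_i phi_i X_{t-i} + eps_t, the
one-step-ahead conditional mean is
  E[X_{t+1} | X_t, ...] = c + sum_i phi_i X_{t+1-i}.
Substitute known values:
  E[X_{t+1} | ...] = (-0.488) * (-7)
                   = 3.4160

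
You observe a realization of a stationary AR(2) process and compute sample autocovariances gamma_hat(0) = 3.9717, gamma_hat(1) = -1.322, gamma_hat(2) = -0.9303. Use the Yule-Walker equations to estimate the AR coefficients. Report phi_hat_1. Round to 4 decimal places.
\hat\phi_{1} = -0.4620

The Yule-Walker equations for an AR(p) process read, in matrix form,
  Gamma_p phi = r_p,   with   (Gamma_p)_{ij} = gamma(|i - j|),
                       (r_p)_i = gamma(i),   i,j = 1..p.
Substitute the sample gammas (Toeplitz matrix and right-hand side of size 2):
  Gamma_p = [[3.9717, -1.322], [-1.322, 3.9717]]
  r_p     = [-1.322, -0.9303]
Written out:
  3.9717 phi_1 - 1.322 phi_2 = -1.322
  -1.322 phi_1 + 3.9717 phi_2 = -0.9303
Solve by Cramer's rule:
  det = gamma(0)^2 - gamma(1)^2 = (3.9717)^2 - (-1.322)^2 = 15.77440089 - 1.747684 = 14.02671689
  phi_hat_1 = [gamma(1) gamma(0) - gamma(1) gamma(2)] / det = [(-1.322)(3.9717) - (-1.322)(-0.9303)] / 14.02671689 = -6.480444 / 14.02671689 = -0.462
  phi_hat_2 = [gamma(0) gamma(2) - gamma(1)^2] / det = [(3.9717)(-0.9303) - (-1.322)^2] / 14.02671689 = -5.44255651 / 14.02671689 = -0.388
So phi_hat = [-0.4620, -0.3880].
Therefore phi_hat_1 = -0.4620.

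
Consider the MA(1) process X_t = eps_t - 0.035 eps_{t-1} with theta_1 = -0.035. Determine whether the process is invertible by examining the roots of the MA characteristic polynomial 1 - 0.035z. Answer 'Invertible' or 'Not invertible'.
\text{Invertible}

The MA(q) characteristic polynomial is P(z) = 1 - 0.035z.
Invertibility requires all roots to lie outside the unit circle, i.e. |z| > 1 for every root.
This is linear in z: 1 + (-0.035) z = 0  =>  z = -1/(-0.035) = 28.571429,  |z| = 28.571429.
Moduli of all roots: 28.5714.
All moduli strictly greater than 1? Yes.
Verdict: Invertible.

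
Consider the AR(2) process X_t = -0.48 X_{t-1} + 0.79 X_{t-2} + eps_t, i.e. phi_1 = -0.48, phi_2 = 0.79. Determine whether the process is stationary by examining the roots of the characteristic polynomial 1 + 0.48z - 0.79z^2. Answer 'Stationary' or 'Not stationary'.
\text{Not stationary}

The AR(p) characteristic polynomial is P(z) = 1 + 0.48z - 0.79z^2.
Stationarity requires all roots to lie outside the unit circle, i.e. |z| > 1 for every root.
Set 1 + (0.48) z + (-0.79) z^2 = 0, i.e. a z^2 + b z + c = 0 with a = -0.79, b = 0.48, c = 1.
Discriminant D = b^2 - 4ac = (0.48)^2 - 4*(-0.79)*1 = 0.2304 - (-3.16) = 3.3904.
D >= 0, so the roots are real: z = (-b +/- sqrt(D)) / (2a) = (-0.48 +/- 1.841304) / (-1.58).
  z_1 = (-0.48 + 1.841304) / (-1.58) = -0.8616,   |z_1| = 0.8616.
  z_2 = (-0.48 - 1.841304) / (-1.58) = 1.4692,   |z_2| = 1.4692.
Moduli of all roots: 0.8616, 1.4692.
All moduli strictly greater than 1? No.
Verdict: Not stationary.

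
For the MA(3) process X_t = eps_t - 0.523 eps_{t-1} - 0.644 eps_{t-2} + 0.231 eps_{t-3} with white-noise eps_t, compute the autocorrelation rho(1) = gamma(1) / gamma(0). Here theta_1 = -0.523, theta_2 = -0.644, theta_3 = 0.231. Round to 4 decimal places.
\rho(1) = -0.1923

For an MA(q) process with theta_0 = 1, the autocovariance is
  gamma(k) = sigma^2 * sum_{i=0..q-k} theta_i * theta_{i+k},
and rho(k) = gamma(k) / gamma(0). Sigma^2 cancels.
  numerator   = (1)*(-0.523) + (-0.523)*(-0.644) + (-0.644)*(0.231) = -0.334952.
  denominator = (1)^2 + (-0.523)^2 + (-0.644)^2 + (0.231)^2 = 1.741626.
  rho(1) = -0.334952 / 1.741626 = -0.1923.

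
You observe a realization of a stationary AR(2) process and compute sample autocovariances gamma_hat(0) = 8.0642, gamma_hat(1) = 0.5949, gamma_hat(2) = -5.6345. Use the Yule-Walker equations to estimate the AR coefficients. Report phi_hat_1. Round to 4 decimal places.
\hat\phi_{1} = 0.1260

The Yule-Walker equations for an AR(p) process read, in matrix form,
  Gamma_p phi = r_p,   with   (Gamma_p)_{ij} = gamma(|i - j|),
                       (r_p)_i = gamma(i),   i,j = 1..p.
Substitute the sample gammas (Toeplitz matrix and right-hand side of size 2):
  Gamma_p = [[8.0642, 0.5949], [0.5949, 8.0642]]
  r_p     = [0.5949, -5.6345]
Written out:
  8.0642 phi_1 + 0.5949 phi_2 = 0.5949
  0.5949 phi_1 + 8.0642 phi_2 = -5.6345
Solve by Cramer's rule:
  det = gamma(0)^2 - gamma(1)^2 = (8.0642)^2 - (0.5949)^2 = 65.03132164 - 0.35390601 = 64.67741563
  phi_hat_1 = [gamma(1) gamma(0) - gamma(1) gamma(2)] / det = [(0.5949)(8.0642) - (0.5949)(-5.6345)] / 64.67741563 = 8.14935663 / 64.67741563 = 0.126
  phi_hat_2 = [gamma(0) gamma(2) - gamma(1)^2] / det = [(8.0642)(-5.6345) - (0.5949)^2] / 64.67741563 = -45.79164091 / 64.67741563 = -0.708
So phi_hat = [0.1260, -0.7080].
Therefore phi_hat_1 = 0.1260.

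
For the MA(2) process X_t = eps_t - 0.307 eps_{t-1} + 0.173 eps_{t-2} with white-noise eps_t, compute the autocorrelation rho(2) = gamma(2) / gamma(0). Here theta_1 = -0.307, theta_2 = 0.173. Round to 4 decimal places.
\rho(2) = 0.1539

For an MA(q) process with theta_0 = 1, the autocovariance is
  gamma(k) = sigma^2 * sum_{i=0..q-k} theta_i * theta_{i+k},
and rho(k) = gamma(k) / gamma(0). Sigma^2 cancels.
  numerator   = (1)*(0.173) = 0.173.
  denominator = (1)^2 + (-0.307)^2 + (0.173)^2 = 1.124178.
  rho(2) = 0.173 / 1.124178 = 0.1539.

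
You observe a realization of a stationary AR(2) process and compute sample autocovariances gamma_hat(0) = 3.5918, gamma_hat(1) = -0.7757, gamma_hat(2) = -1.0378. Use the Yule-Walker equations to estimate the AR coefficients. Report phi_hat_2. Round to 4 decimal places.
\hat\phi_{2} = -0.3520

The Yule-Walker equations for an AR(p) process read, in matrix form,
  Gamma_p phi = r_p,   with   (Gamma_p)_{ij} = gamma(|i - j|),
                       (r_p)_i = gamma(i),   i,j = 1..p.
Substitute the sample gammas (Toeplitz matrix and right-hand side of size 2):
  Gamma_p = [[3.5918, -0.7757], [-0.7757, 3.5918]]
  r_p     = [-0.7757, -1.0378]
Written out:
  3.5918 phi_1 - 0.7757 phi_2 = -0.7757
  -0.7757 phi_1 + 3.5918 phi_2 = -1.0378
Solve by Cramer's rule:
  det = gamma(0)^2 - gamma(1)^2 = (3.5918)^2 - (-0.7757)^2 = 12.90102724 - 0.60171049 = 12.29931675
  phi_hat_1 = [gamma(1) gamma(0) - gamma(1) gamma(2)] / det = [(-0.7757)(3.5918) - (-0.7757)(-1.0378)] / 12.29931675 = -3.59118072 / 12.29931675 = -0.292
  phi_hat_2 = [gamma(0) gamma(2) - gamma(1)^2] / det = [(3.5918)(-1.0378) - (-0.7757)^2] / 12.29931675 = -4.32928053 / 12.29931675 = -0.352
So phi_hat = [-0.2920, -0.3520].
Therefore phi_hat_2 = -0.3520.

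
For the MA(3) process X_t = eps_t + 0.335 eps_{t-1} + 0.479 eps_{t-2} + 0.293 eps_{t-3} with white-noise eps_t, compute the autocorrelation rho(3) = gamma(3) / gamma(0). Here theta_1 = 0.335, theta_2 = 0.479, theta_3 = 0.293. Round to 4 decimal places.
\rho(3) = 0.2053

For an MA(q) process with theta_0 = 1, the autocovariance is
  gamma(k) = sigma^2 * sum_{i=0..q-k} theta_i * theta_{i+k},
and rho(k) = gamma(k) / gamma(0). Sigma^2 cancels.
  numerator   = (1)*(0.293) = 0.293.
  denominator = (1)^2 + (0.335)^2 + (0.479)^2 + (0.293)^2 = 1.427515.
  rho(3) = 0.293 / 1.427515 = 0.2053.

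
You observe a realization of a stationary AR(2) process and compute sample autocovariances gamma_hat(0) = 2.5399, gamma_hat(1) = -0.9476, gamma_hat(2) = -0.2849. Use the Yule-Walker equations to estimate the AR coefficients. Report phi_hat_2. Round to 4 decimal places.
\hat\phi_{2} = -0.2920

The Yule-Walker equations for an AR(p) process read, in matrix form,
  Gamma_p phi = r_p,   with   (Gamma_p)_{ij} = gamma(|i - j|),
                       (r_p)_i = gamma(i),   i,j = 1..p.
Substitute the sample gammas (Toeplitz matrix and right-hand side of size 2):
  Gamma_p = [[2.5399, -0.9476], [-0.9476, 2.5399]]
  r_p     = [-0.9476, -0.2849]
Written out:
  2.5399 phi_1 - 0.9476 phi_2 = -0.9476
  -0.9476 phi_1 + 2.5399 phi_2 = -0.2849
Solve by Cramer's rule:
  det = gamma(0)^2 - gamma(1)^2 = (2.5399)^2 - (-0.9476)^2 = 6.45109201 - 0.89794576 = 5.55314625
  phi_hat_1 = [gamma(1) gamma(0) - gamma(1) gamma(2)] / det = [(-0.9476)(2.5399) - (-0.9476)(-0.2849)] / 5.55314625 = -2.67678048 / 5.55314625 = -0.482
  phi_hat_2 = [gamma(0) gamma(2) - gamma(1)^2] / det = [(2.5399)(-0.2849) - (-0.9476)^2] / 5.55314625 = -1.62156327 / 5.55314625 = -0.292
So phi_hat = [-0.4820, -0.2920].
Therefore phi_hat_2 = -0.2920.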